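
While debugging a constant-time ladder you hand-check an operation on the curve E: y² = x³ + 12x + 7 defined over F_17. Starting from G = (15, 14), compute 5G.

(11, 12)

Repeated addition: build up to 5G.
2G: tangent at (15, 14): λ = (3·15² + 12)/(2·14) ≡ 7/11. 11⁻¹ ≡ 14 (mod 17), so λ ≡ 7·14 ≡ 13.
  x = λ² - 15 - 15 = 169 - 30 ≡ 3; y = λ·(15 - 3) - 14 ≡ 6. → (3, 6)
3G: (3, 6) + (15, 14). λ = (14 - 6)/(15 - 3) ≡ 8/12 mod 17. 12⁻¹ ≡ 10 (mod 17) since 12·10 = 120 ≡ 1, so λ ≡ 12.
  x = λ² - 3 - 15 = 144 - 18 ≡ 7; y = λ·(3 - 7) - 6 ≡ 14. → (7, 14)
4G: (7, 14) + (15, 14). λ = (14 - 14)/(15 - 7) ≡ 0/8 mod 17. 8⁻¹ ≡ 15 (mod 17) since 8·15 = 120 ≡ 1, so λ ≡ 0.
  x = λ² - 7 - 15 = 0 - 22 ≡ 12; y = λ·(7 - 12) - 14 ≡ 3. → (12, 3)
5G: (12, 3) + (15, 14). λ = (14 - 3)/(15 - 12) ≡ 11/3 mod 17. 3⁻¹ ≡ 6 (mod 17), so λ ≡ 15.
  x = λ² - 12 - 15 = 225 - 27 ≡ 11; y = λ·(12 - 11) - 3 ≡ 12. → (11, 12)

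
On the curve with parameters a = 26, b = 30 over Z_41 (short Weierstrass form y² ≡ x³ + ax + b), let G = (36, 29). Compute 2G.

tangent at (36, 29): λ = (3·36² + 26)/(2·29) ≡ 19/17. 17⁻¹ ≡ 29 (mod 41), so λ ≡ 19·29 ≡ 18.
  x = λ² - 36 - 36 = 324 - 72 ≡ 6; y = λ·(36 - 6) - 29 ≡ 19. → (6, 19)

(6, 19)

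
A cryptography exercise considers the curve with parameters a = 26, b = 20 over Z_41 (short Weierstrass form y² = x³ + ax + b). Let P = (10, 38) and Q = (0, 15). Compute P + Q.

(8, 24)

(10, 38) + (0, 15). λ = (15 - 38)/(0 - 10) ≡ 18/31 mod 41. 31⁻¹ ≡ 4 (mod 41), so λ ≡ 31.
  x = λ² - 10 - 0 = 961 - 10 ≡ 8; y = λ·(10 - 8) - 38 ≡ 24. → (8, 24)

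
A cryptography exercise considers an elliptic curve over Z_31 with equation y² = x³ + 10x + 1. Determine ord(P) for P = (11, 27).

12

2P: tangent at (11, 27): λ = (3·11² + 10)/(2·27) ≡ 1/23. 23⁻¹ ≡ 27 (mod 31), so λ ≡ 1·27 ≡ 27.
  x = λ² - 11 - 11 = 729 - 22 ≡ 25; y = λ·(11 - 25) - 27 ≡ 29. → (25, 29)
3P: (25, 29) + (11, 27). λ = (27 - 29)/(11 - 25) ≡ 29/17 mod 31. 17⁻¹ ≡ 11 (mod 31), so λ ≡ 9.
  x = λ² - 25 - 11 = 81 - 36 ≡ 14; y = λ·(25 - 14) - 29 ≡ 8. → (14, 8)
4P: (14, 8) + (11, 27). λ = (27 - 8)/(11 - 14) ≡ 19/28 mod 31. 28⁻¹ ≡ 10 (mod 31) since 28·10 = 280 ≡ 1, so λ ≡ 4.
  x = λ² - 14 - 11 = 16 - 25 ≡ 22; y = λ·(14 - 22) - 8 ≡ 22. → (22, 22)
5P: (22, 22) + (11, 27). λ = (27 - 22)/(11 - 22) ≡ 5/20 mod 31. 20⁻¹ ≡ 14 (mod 31), so λ ≡ 8.
  x = λ² - 22 - 11 = 64 - 33 ≡ 0; y = λ·(22 - 0) - 22 ≡ 30. → (0, 30)
6P: (0, 30) + (11, 27). λ = (27 - 30)/(11 - 0) ≡ 28/11 mod 31. 11⁻¹ ≡ 17 (mod 31), so λ ≡ 11.
  x = λ² - 0 - 11 = 121 - 11 ≡ 17; y = λ·(0 - 17) - 30 ≡ 0. → (17, 0)
7P: (17, 0) + (11, 27). λ = (27 - 0)/(11 - 17) ≡ 27/25 mod 31. 25⁻¹ ≡ 5 (mod 31) since 25·5 = 125 ≡ 1, so λ ≡ 11.
  x = λ² - 17 - 11 = 121 - 28 ≡ 0; y = λ·(17 - 0) - 0 ≡ 1. → (0, 1)
8P: (0, 1) + (11, 27). λ = (27 - 1)/(11 - 0) ≡ 26/11 mod 31. 11⁻¹ ≡ 17 (mod 31), so λ ≡ 8.
  x = λ² - 0 - 11 = 64 - 11 ≡ 22; y = λ·(0 - 22) - 1 ≡ 9. → (22, 9)
9P: (22, 9) + (11, 27). λ = (27 - 9)/(11 - 22) ≡ 18/20 mod 31. 20⁻¹ ≡ 14 (mod 31), so λ ≡ 4.
  x = λ² - 22 - 11 = 16 - 33 ≡ 14; y = λ·(22 - 14) - 9 ≡ 23. → (14, 23)
10P: (14, 23) + (11, 27). λ = (27 - 23)/(11 - 14) ≡ 4/28 mod 31. 28⁻¹ ≡ 10 (mod 31), so λ ≡ 9.
  x = λ² - 14 - 11 = 81 - 25 ≡ 25; y = λ·(14 - 25) - 23 ≡ 2. → (25, 2)
11P: (25, 2) + (11, 27). λ = (27 - 2)/(11 - 25) ≡ 25/17 mod 31. 17⁻¹ ≡ 11 (mod 31) since 17·11 = 187 ≡ 1, so λ ≡ 27.
  x = λ² - 25 - 11 = 729 - 36 ≡ 11; y = λ·(25 - 11) - 2 ≡ 4. → (11, 4)
12P: (11, 4) + (11, 27): same x and y₁ ≡ -y₂, so the sum is O.
12P = O, so the order is 12.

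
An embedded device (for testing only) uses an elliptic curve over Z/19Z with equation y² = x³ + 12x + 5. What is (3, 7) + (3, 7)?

(10, 2)

tangent at (3, 7): λ = (3·3² + 12)/(2·7) ≡ 1/14. 14⁻¹ ≡ 15 (mod 19), so λ ≡ 1·15 ≡ 15.
  x = λ² - 3 - 3 = 225 - 6 ≡ 10; y = λ·(3 - 10) - 7 ≡ 2. → (10, 2)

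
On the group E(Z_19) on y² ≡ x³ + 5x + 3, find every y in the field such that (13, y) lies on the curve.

x³ + 5x + 3 = 2265 ≡ 4 (mod 19).
Square roots of 4 mod 19: 2 and 17 (since 2² = 4 ≡ 4).

2, 17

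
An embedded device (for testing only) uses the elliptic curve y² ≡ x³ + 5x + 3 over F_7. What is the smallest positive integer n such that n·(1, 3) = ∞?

2P: tangent at (1, 3): λ = (3·1² + 5)/(2·3) ≡ 1/6. 6⁻¹ ≡ 6 (mod 7), so λ ≡ 1·6 ≡ 6.
  x = λ² - 1 - 1 = 36 - 2 ≡ 6; y = λ·(1 - 6) - 3 ≡ 2. → (6, 2)
3P: (6, 2) + (1, 3). λ = (3 - 2)/(1 - 6) ≡ 1/2 mod 7. 2⁻¹ ≡ 4 (mod 7) since 2·4 = 8 ≡ 1, so λ ≡ 4.
  x = λ² - 6 - 1 = 16 - 7 ≡ 2; y = λ·(6 - 2) - 2 ≡ 0. → (2, 0)
4P: (2, 0) + (1, 3). λ = (3 - 0)/(1 - 2) ≡ 3/6 mod 7. 6⁻¹ ≡ 6 (mod 7), so λ ≡ 4.
  x = λ² - 2 - 1 = 16 - 3 ≡ 6; y = λ·(2 - 6) - 0 ≡ 5. → (6, 5)
5P: (6, 5) + (1, 3). λ = (3 - 5)/(1 - 6) ≡ 5/2 mod 7. 2⁻¹ ≡ 4 (mod 7), so λ ≡ 6.
  x = λ² - 6 - 1 = 36 - 7 ≡ 1; y = λ·(6 - 1) - 5 ≡ 4. → (1, 4)
6P: (1, 4) + (1, 3): same x and y₁ ≡ -y₂, so the sum is ∞.
6P = ∞, so the order is 6.

6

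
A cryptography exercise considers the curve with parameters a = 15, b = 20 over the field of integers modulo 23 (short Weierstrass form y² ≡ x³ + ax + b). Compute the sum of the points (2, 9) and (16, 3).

(8, 10)

(2, 9) + (16, 3). λ = (3 - 9)/(16 - 2) ≡ 17/14 mod 23. 14⁻¹ ≡ 5 (mod 23), so λ ≡ 16.
  x = λ² - 2 - 16 = 256 - 18 ≡ 8; y = λ·(2 - 8) - 9 ≡ 10. → (8, 10)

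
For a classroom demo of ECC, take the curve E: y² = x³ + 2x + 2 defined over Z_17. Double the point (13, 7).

(10, 11)

tangent at (13, 7): λ = (3·13² + 2)/(2·7) ≡ 16/14. 14⁻¹ ≡ 11 (mod 17), so λ ≡ 16·11 ≡ 6.
  x = λ² - 13 - 13 = 36 - 26 ≡ 10; y = λ·(13 - 10) - 7 ≡ 11. → (10, 11)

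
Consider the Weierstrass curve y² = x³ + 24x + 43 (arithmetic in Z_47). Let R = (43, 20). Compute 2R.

tangent at (43, 20): λ = (3·43² + 24)/(2·20) ≡ 25/40. 40⁻¹ ≡ 20 (mod 47), so λ ≡ 25·20 ≡ 30.
  x = λ² - 43 - 43 = 900 - 86 ≡ 15; y = λ·(43 - 15) - 20 ≡ 21. → (15, 21)

(15, 21)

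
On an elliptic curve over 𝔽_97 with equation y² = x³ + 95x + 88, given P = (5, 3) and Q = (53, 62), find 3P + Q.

First 3P:
Repeated addition: build up to 3P.
2P: tangent at (5, 3): λ = (3·5² + 95)/(2·3) ≡ 73/6. 6⁻¹ ≡ 81 (mod 97) since 6·81 = 486 ≡ 1, so λ ≡ 73·81 ≡ 93.
  x = λ² - 5 - 5 = 8649 - 10 ≡ 6; y = λ·(5 - 6) - 3 ≡ 1. → (6, 1)
3P: (6, 1) + (5, 3). λ = (3 - 1)/(5 - 6) ≡ 2/96 mod 97. 96⁻¹ ≡ 96 (mod 97), so λ ≡ 95.
  x = λ² - 6 - 5 = 9025 - 11 ≡ 90; y = λ·(6 - 90) - 1 ≡ 70. → (90, 70)
3P = (90, 70).
Finally 3P + Q:
(90, 70) + (53, 62). λ = (62 - 70)/(53 - 90) ≡ 89/60 mod 97. 60⁻¹ ≡ 76 (mod 97), so λ ≡ 71.
  x = λ² - 90 - 53 = 5041 - 143 ≡ 48; y = λ·(90 - 48) - 70 ≡ 2. → (48, 2)

(48, 2)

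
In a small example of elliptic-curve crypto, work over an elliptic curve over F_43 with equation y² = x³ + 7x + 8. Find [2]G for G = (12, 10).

tangent at (12, 10): λ = (3·12² + 7)/(2·10) ≡ 9/20. 20⁻¹ ≡ 28 (mod 43) since 20·28 = 560 ≡ 1, so λ ≡ 9·28 ≡ 37.
  x = λ² - 12 - 12 = 1369 - 24 ≡ 12; y = λ·(12 - 12) - 10 ≡ 33. → (12, 33)

(12, 33)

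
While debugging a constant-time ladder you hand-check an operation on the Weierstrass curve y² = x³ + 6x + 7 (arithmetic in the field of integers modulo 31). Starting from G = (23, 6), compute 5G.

Double-and-add on 5 = (101)₂. Start with G = (23, 6) for the leading 1-bit.
double: tangent at (23, 6): λ = (3·23² + 6)/(2·6) ≡ 12/12. 12⁻¹ ≡ 13 (mod 31) since 12·13 = 156 ≡ 1, so λ ≡ 12·13 ≡ 1.
  x = λ² - 23 - 23 = 1 - 46 ≡ 17; y = λ·(23 - 17) - 6 ≡ 0. → (17, 0)
double: (17, 0) + (17, 0): same x and y₁ ≡ -y₂, so the sum is O.
add G: O + (23, 6) = (23, 6) (identity).

(23, 6)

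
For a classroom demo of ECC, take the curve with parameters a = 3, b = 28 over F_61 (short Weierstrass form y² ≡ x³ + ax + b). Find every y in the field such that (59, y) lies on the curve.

21, 40

x³ + 3x + 28 = 205584 ≡ 14 (mod 61).
Square roots of 14 mod 61: 21 and 40 (since 21² = 441 ≡ 14).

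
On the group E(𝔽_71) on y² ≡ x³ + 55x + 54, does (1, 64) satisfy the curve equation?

y² = 64² ≡ 49; x³ + 55x + 54 = 110 ≡ 39 (mod 71). 49 ≠ 39.

no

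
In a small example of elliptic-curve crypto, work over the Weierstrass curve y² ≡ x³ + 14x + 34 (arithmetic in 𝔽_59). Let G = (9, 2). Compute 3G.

(41, 33)

Repeated addition: build up to 3G.
2G: tangent at (9, 2): λ = (3·9² + 14)/(2·2) ≡ 21/4. 4⁻¹ ≡ 15 (mod 59), so λ ≡ 21·15 ≡ 20.
  x = λ² - 9 - 9 = 400 - 18 ≡ 28; y = λ·(9 - 28) - 2 ≡ 31. → (28, 31)
3G: (28, 31) + (9, 2). λ = (2 - 31)/(9 - 28) ≡ 30/40 mod 59. 40⁻¹ ≡ 31 (mod 59) since 40·31 = 1240 ≡ 1, so λ ≡ 45.
  x = λ² - 28 - 9 = 2025 - 37 ≡ 41; y = λ·(28 - 41) - 31 ≡ 33. → (41, 33)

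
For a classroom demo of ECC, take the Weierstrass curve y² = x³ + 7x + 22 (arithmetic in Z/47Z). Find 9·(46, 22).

(16, 0)

Write Q = (46, 22).
Double-and-add on 9 = (1001)₂. Start with Q = (46, 22) for the leading 1-bit.
double: tangent at (46, 22): λ = (3·46² + 7)/(2·22) ≡ 10/44. 44⁻¹ ≡ 31 (mod 47), so λ ≡ 10·31 ≡ 28.
  x = λ² - 46 - 46 = 784 - 92 ≡ 34; y = λ·(46 - 34) - 22 ≡ 32. → (34, 32)
double: tangent at (34, 32): λ = (3·34² + 7)/(2·32) ≡ 44/17. 17⁻¹ ≡ 36 (mod 47), so λ ≡ 44·36 ≡ 33.
  x = λ² - 34 - 34 = 1089 - 68 ≡ 34; y = λ·(34 - 34) - 32 ≡ 15. → (34, 15)
double: tangent at (34, 15): λ = (3·34² + 7)/(2·15) ≡ 44/30. 30⁻¹ ≡ 11 (mod 47), so λ ≡ 44·11 ≡ 14.
  x = λ² - 34 - 34 = 196 - 68 ≡ 34; y = λ·(34 - 34) - 15 ≡ 32. → (34, 32)
add Q: (34, 32) + (46, 22). λ = (22 - 32)/(46 - 34) ≡ 37/12 mod 47. 12⁻¹ ≡ 4 (mod 47) since 12·4 = 48 ≡ 1, so λ ≡ 7.
  x = λ² - 34 - 46 = 49 - 80 ≡ 16; y = λ·(34 - 16) - 32 ≡ 0. → (16, 0)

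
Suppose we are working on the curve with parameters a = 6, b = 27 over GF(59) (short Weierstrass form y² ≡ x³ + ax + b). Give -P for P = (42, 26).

(42, 33)

-(42, 26) = (42, -26 mod 59) = (42, 33).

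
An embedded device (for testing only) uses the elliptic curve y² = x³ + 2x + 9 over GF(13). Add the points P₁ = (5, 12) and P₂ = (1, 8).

(5, 12) + (1, 8). λ = (8 - 12)/(1 - 5) ≡ 9/9 mod 13. 9⁻¹ ≡ 3 (mod 13), so λ ≡ 1.
  x = λ² - 5 - 1 = 1 - 6 ≡ 8; y = λ·(5 - 8) - 12 ≡ 11. → (8, 11)

(8, 11)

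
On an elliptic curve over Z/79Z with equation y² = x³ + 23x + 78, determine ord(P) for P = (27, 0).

2

2P: (27, 0) + (27, 0): same x and y₁ ≡ -y₂, so the sum is O.
2P = O, so the order is 2.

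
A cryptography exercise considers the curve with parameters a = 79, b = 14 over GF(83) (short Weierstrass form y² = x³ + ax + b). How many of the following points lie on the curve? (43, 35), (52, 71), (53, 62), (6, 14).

(43, 35): 35² ≡ 63, rhs ≡ 1 → off.
(52, 71): 71² ≡ 61, rhs ≡ 61 → on.
(53, 62): 62² ≡ 26, rhs ≡ 26 → on.
(6, 14): 14² ≡ 30, rhs ≡ 40 → off.

2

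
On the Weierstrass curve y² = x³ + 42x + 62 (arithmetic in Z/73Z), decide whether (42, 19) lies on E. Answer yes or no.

y² = 19² ≡ 69; x³ + 42x + 62 = 75914 ≡ 67 (mod 73). 69 ≠ 67.

no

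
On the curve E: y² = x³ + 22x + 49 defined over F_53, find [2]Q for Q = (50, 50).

tangent at (50, 50): λ = (3·50² + 22)/(2·50) ≡ 49/47. 47⁻¹ ≡ 44 (mod 53), so λ ≡ 49·44 ≡ 36.
  x = λ² - 50 - 50 = 1296 - 100 ≡ 30; y = λ·(50 - 30) - 50 ≡ 34. → (30, 34)

(30, 34)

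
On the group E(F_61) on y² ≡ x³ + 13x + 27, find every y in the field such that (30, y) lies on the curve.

x³ + 13x + 27 = 27417 ≡ 28 (mod 61).
28 is a non-residue mod 61; no y exists.

none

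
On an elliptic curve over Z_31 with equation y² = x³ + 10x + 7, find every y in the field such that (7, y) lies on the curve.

x³ + 10x + 7 = 420 ≡ 17 (mod 31).
17 is a non-residue mod 31; no y exists.

none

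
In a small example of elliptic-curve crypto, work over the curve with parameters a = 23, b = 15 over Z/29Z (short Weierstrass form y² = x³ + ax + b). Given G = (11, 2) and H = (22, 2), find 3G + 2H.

(14, 6)

First 3G:
Repeated addition: build up to 3G.
2G: tangent at (11, 2): λ = (3·11² + 23)/(2·2) ≡ 9/4. 4⁻¹ ≡ 22 (mod 29), so λ ≡ 9·22 ≡ 24.
  x = λ² - 11 - 11 = 576 - 22 ≡ 3; y = λ·(11 - 3) - 2 ≡ 16. → (3, 16)
3G: (3, 16) + (11, 2). λ = (2 - 16)/(11 - 3) ≡ 15/8 mod 29. 8⁻¹ ≡ 11 (mod 29), so λ ≡ 20.
  x = λ² - 3 - 11 = 400 - 14 ≡ 9; y = λ·(3 - 9) - 16 ≡ 9. → (9, 9)
3G = (9, 9).
Next 2H:
Repeated addition: build up to 2H.
2H: tangent at (22, 2): λ = (3·22² + 23)/(2·2) ≡ 25/4. 4⁻¹ ≡ 22 (mod 29) since 4·22 = 88 ≡ 1, so λ ≡ 25·22 ≡ 28.
  x = λ² - 22 - 22 = 784 - 44 ≡ 15; y = λ·(22 - 15) - 2 ≡ 20. → (15, 20)
2H = (15, 20).
Finally 3G + 2H:
(9, 9) + (15, 20). λ = (20 - 9)/(15 - 9) ≡ 11/6 mod 29. 6⁻¹ ≡ 5 (mod 29), so λ ≡ 26.
  x = λ² - 9 - 15 = 676 - 24 ≡ 14; y = λ·(9 - 14) - 9 ≡ 6. → (14, 6)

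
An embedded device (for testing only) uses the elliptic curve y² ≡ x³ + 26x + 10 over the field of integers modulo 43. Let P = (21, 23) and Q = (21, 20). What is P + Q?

O

The two points share x = 21 and their y-coordinates satisfy 23 + 20 ≡ 0 (mod 43), so they are inverses. Their sum is the point at infinity.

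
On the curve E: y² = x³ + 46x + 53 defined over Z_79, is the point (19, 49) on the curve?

y² = 49² ≡ 31; x³ + 46x + 53 = 7786 ≡ 44 (mod 79). 31 ≠ 44.

no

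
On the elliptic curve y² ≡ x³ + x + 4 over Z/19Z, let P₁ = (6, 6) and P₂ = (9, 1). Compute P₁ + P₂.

(11, 15)

(6, 6) + (9, 1). λ = (1 - 6)/(9 - 6) ≡ 14/3 mod 19. 3⁻¹ ≡ 13 (mod 19), so λ ≡ 11.
  x = λ² - 6 - 9 = 121 - 15 ≡ 11; y = λ·(6 - 11) - 6 ≡ 15. → (11, 15)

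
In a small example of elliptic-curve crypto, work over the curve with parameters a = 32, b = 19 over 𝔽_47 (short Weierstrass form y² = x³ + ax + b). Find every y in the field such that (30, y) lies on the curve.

x³ + 32x + 19 = 27979 ≡ 14 (mod 47).
Square roots of 14 mod 47: 22 and 25 (since 22² = 484 ≡ 14).

22, 25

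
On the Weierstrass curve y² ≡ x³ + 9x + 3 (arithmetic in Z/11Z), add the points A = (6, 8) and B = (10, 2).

(6, 8) + (10, 2). λ = (2 - 8)/(10 - 6) ≡ 5/4 mod 11. 4⁻¹ ≡ 3 (mod 11) since 4·3 = 12 ≡ 1, so λ ≡ 4.
  x = λ² - 6 - 10 = 16 - 16 ≡ 0; y = λ·(6 - 0) - 8 ≡ 5. → (0, 5)

(0, 5)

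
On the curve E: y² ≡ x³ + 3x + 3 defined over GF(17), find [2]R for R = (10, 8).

(6, 4)

tangent at (10, 8): λ = (3·10² + 3)/(2·8) ≡ 14/16. 16⁻¹ ≡ 16 (mod 17), so λ ≡ 14·16 ≡ 3.
  x = λ² - 10 - 10 = 9 - 20 ≡ 6; y = λ·(10 - 6) - 8 ≡ 4. → (6, 4)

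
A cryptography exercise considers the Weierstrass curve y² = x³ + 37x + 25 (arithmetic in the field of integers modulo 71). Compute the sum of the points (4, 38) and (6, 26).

(26, 23)

(4, 38) + (6, 26). λ = (26 - 38)/(6 - 4) ≡ 59/2 mod 71. 2⁻¹ ≡ 36 (mod 71), so λ ≡ 65.
  x = λ² - 4 - 6 = 4225 - 10 ≡ 26; y = λ·(4 - 26) - 38 ≡ 23. → (26, 23)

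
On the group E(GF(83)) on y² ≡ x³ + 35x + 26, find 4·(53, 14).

Write P = (53, 14).
Repeated addition: build up to 4P.
2P: tangent at (53, 14): λ = (3·53² + 35)/(2·14) ≡ 79/28. 28⁻¹ ≡ 3 (mod 83) since 28·3 = 84 ≡ 1, so λ ≡ 79·3 ≡ 71.
  x = λ² - 53 - 53 = 5041 - 106 ≡ 38; y = λ·(53 - 38) - 14 ≡ 55. → (38, 55)
3P: (38, 55) + (53, 14). λ = (14 - 55)/(53 - 38) ≡ 42/15 mod 83. 15⁻¹ ≡ 72 (mod 83), so λ ≡ 36.
  x = λ² - 38 - 53 = 1296 - 91 ≡ 43; y = λ·(38 - 43) - 55 ≡ 14. → (43, 14)
4P: (43, 14) + (53, 14). λ = (14 - 14)/(53 - 43) ≡ 0/10 mod 83. 10⁻¹ ≡ 25 (mod 83), so λ ≡ 0.
  x = λ² - 43 - 53 = 0 - 96 ≡ 70; y = λ·(43 - 70) - 14 ≡ 69. → (70, 69)

(70, 69)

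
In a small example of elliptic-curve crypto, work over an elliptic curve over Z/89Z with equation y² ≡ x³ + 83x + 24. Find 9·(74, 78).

(61, 32)

Write Q = (74, 78).
Double-and-add on 9 = (1001)₂. Start with Q = (74, 78) for the leading 1-bit.
double: tangent at (74, 78): λ = (3·74² + 83)/(2·78) ≡ 46/67. 67⁻¹ ≡ 4 (mod 89), so λ ≡ 46·4 ≡ 6.
  x = λ² - 74 - 74 = 36 - 148 ≡ 66; y = λ·(74 - 66) - 78 ≡ 59. → (66, 59)
double: tangent at (66, 59): λ = (3·66² + 83)/(2·59) ≡ 68/29. 29⁻¹ ≡ 43 (mod 89), so λ ≡ 68·43 ≡ 76.
  x = λ² - 66 - 66 = 5776 - 132 ≡ 37; y = λ·(66 - 37) - 59 ≡ 9. → (37, 9)
double: tangent at (37, 9): λ = (3·37² + 83)/(2·9) ≡ 7/18. 18⁻¹ ≡ 5 (mod 89), so λ ≡ 7·5 ≡ 35.
  x = λ² - 37 - 37 = 1225 - 74 ≡ 83; y = λ·(37 - 83) - 9 ≡ 72. → (83, 72)
add Q: (83, 72) + (74, 78). λ = (78 - 72)/(74 - 83) ≡ 6/80 mod 89. 80⁻¹ ≡ 79 (mod 89) since 80·79 = 6320 ≡ 1, so λ ≡ 29.
  x = λ² - 83 - 74 = 841 - 157 ≡ 61; y = λ·(83 - 61) - 72 ≡ 32. → (61, 32)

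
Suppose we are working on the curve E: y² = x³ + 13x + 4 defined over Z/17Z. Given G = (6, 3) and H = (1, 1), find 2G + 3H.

(0, 15)

First 2G:
Repeated addition: build up to 2G.
2G: tangent at (6, 3): λ = (3·6² + 13)/(2·3) ≡ 2/6. 6⁻¹ ≡ 3 (mod 17), so λ ≡ 2·3 ≡ 6.
  x = λ² - 6 - 6 = 36 - 12 ≡ 7; y = λ·(6 - 7) - 3 ≡ 8. → (7, 8)
2G = (7, 8).
Next 3H:
Repeated addition: build up to 3H.
2H: tangent at (1, 1): λ = (3·1² + 13)/(2·1) ≡ 16/2. 2⁻¹ ≡ 9 (mod 17) since 2·9 = 18 ≡ 1, so λ ≡ 16·9 ≡ 8.
  x = λ² - 1 - 1 = 64 - 2 ≡ 11; y = λ·(1 - 11) - 1 ≡ 4. → (11, 4)
3H: (11, 4) + (1, 1). λ = (1 - 4)/(1 - 11) ≡ 14/7 mod 17. 7⁻¹ ≡ 5 (mod 17) since 7·5 = 35 ≡ 1, so λ ≡ 2.
  x = λ² - 11 - 1 = 4 - 12 ≡ 9; y = λ·(11 - 9) - 4 ≡ 0. → (9, 0)
3H = (9, 0).
Finally 2G + 3H:
(7, 8) + (9, 0). λ = (0 - 8)/(9 - 7) ≡ 9/2 mod 17. 2⁻¹ ≡ 9 (mod 17) since 2·9 = 18 ≡ 1, so λ ≡ 13.
  x = λ² - 7 - 9 = 169 - 16 ≡ 0; y = λ·(7 - 0) - 8 ≡ 15. → (0, 15)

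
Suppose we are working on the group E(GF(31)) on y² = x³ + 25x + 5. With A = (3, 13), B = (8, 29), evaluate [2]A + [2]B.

(5, 21)

First 2A:
Repeated addition: build up to 2A.
2A: tangent at (3, 13): λ = (3·3² + 25)/(2·13) ≡ 21/26. 26⁻¹ ≡ 6 (mod 31), so λ ≡ 21·6 ≡ 2.
  x = λ² - 3 - 3 = 4 - 6 ≡ 29; y = λ·(3 - 29) - 13 ≡ 28. → (29, 28)
2A = (29, 28).
Next 2B:
Repeated addition: build up to 2B.
2B: tangent at (8, 29): λ = (3·8² + 25)/(2·29) ≡ 0/27. 27⁻¹ ≡ 23 (mod 31) since 27·23 = 621 ≡ 1, so λ ≡ 0·23 ≡ 0.
  x = λ² - 8 - 8 = 0 - 16 ≡ 15; y = λ·(8 - 15) - 29 ≡ 2. → (15, 2)
2B = (15, 2).
Finally 2A + 2B:
(29, 28) + (15, 2). λ = (2 - 28)/(15 - 29) ≡ 5/17 mod 31. 17⁻¹ ≡ 11 (mod 31), so λ ≡ 24.
  x = λ² - 29 - 15 = 576 - 44 ≡ 5; y = λ·(29 - 5) - 28 ≡ 21. → (5, 21)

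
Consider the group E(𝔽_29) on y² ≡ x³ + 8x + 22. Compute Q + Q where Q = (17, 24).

(17, 5)

tangent at (17, 24): λ = (3·17² + 8)/(2·24) ≡ 5/19. 19⁻¹ ≡ 26 (mod 29) since 19·26 = 494 ≡ 1, so λ ≡ 5·26 ≡ 14.
  x = λ² - 17 - 17 = 196 - 34 ≡ 17; y = λ·(17 - 17) - 24 ≡ 5. → (17, 5)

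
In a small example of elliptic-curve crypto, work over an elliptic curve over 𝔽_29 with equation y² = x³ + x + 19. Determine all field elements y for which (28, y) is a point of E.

x³ + 1x + 19 = 21999 ≡ 17 (mod 29).
17 is a non-residue mod 29; no y exists.

none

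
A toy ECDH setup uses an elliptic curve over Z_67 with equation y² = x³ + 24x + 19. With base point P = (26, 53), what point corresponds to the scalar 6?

(38, 27)

Double-and-add on 6 = (110)₂. Start with P = (26, 53) for the leading 1-bit.
double: tangent at (26, 53): λ = (3·26² + 24)/(2·53) ≡ 42/39. 39⁻¹ ≡ 55 (mod 67) since 39·55 = 2145 ≡ 1, so λ ≡ 42·55 ≡ 32.
  x = λ² - 26 - 26 = 1024 - 52 ≡ 34; y = λ·(26 - 34) - 53 ≡ 26. → (34, 26)
add P: (34, 26) + (26, 53). λ = (53 - 26)/(26 - 34) ≡ 27/59 mod 67. 59⁻¹ ≡ 25 (mod 67) since 59·25 = 1475 ≡ 1, so λ ≡ 5.
  x = λ² - 34 - 26 = 25 - 60 ≡ 32; y = λ·(34 - 32) - 26 ≡ 51. → (32, 51)
double: tangent at (32, 51): λ = (3·32² + 24)/(2·51) ≡ 14/35. 35⁻¹ ≡ 23 (mod 67), so λ ≡ 14·23 ≡ 54.
  x = λ² - 32 - 32 = 2916 - 64 ≡ 38; y = λ·(32 - 38) - 51 ≡ 27. → (38, 27)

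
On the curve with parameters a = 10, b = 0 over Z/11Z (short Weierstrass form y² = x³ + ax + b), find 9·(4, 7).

O

Write P = (4, 7).
Repeated addition: build up to 9P.
2P: tangent at (4, 7): λ = (3·4² + 10)/(2·7) ≡ 3/3. 3⁻¹ ≡ 4 (mod 11) since 3·4 = 12 ≡ 1, so λ ≡ 3·4 ≡ 1.
  x = λ² - 4 - 4 = 1 - 8 ≡ 4; y = λ·(4 - 4) - 7 ≡ 4. → (4, 4)
3P: (4, 4) + (4, 7): same x and y₁ ≡ -y₂, so the sum is 𝒪.
4P: 𝒪 + (4, 7) = (4, 7) (identity).
5P: tangent at (4, 7): λ = (3·4² + 10)/(2·7) ≡ 3/3. 3⁻¹ ≡ 4 (mod 11), so λ ≡ 3·4 ≡ 1.
  x = λ² - 4 - 4 = 1 - 8 ≡ 4; y = λ·(4 - 4) - 7 ≡ 4. → (4, 4)
6P: (4, 4) + (4, 7): same x and y₁ ≡ -y₂, so the sum is 𝒪.
7P: 𝒪 + (4, 7) = (4, 7) (identity).
8P: tangent at (4, 7): λ = (3·4² + 10)/(2·7) ≡ 3/3. 3⁻¹ ≡ 4 (mod 11), so λ ≡ 3·4 ≡ 1.
  x = λ² - 4 - 4 = 1 - 8 ≡ 4; y = λ·(4 - 4) - 7 ≡ 4. → (4, 4)
9P: (4, 4) + (4, 7): same x and y₁ ≡ -y₂, so the sum is 𝒪.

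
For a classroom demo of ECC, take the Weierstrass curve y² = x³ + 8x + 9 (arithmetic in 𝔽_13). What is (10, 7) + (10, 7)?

tangent at (10, 7): λ = (3·10² + 8)/(2·7) ≡ 9/1. 1⁻¹ ≡ 1 (mod 13), so λ ≡ 9·1 ≡ 9.
  x = λ² - 10 - 10 = 81 - 20 ≡ 9; y = λ·(10 - 9) - 7 ≡ 2. → (9, 2)

(9, 2)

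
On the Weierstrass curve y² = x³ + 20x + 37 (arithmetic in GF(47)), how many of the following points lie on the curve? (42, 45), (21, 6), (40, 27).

(42, 45): 45² ≡ 4, rhs ≡ 0 → off.
(21, 6): 6² ≡ 36, rhs ≡ 36 → on.
(40, 27): 27² ≡ 24, rhs ≡ 24 → on.

2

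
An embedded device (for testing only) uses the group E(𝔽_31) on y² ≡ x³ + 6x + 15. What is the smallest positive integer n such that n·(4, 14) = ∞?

2P: tangent at (4, 14): λ = (3·4² + 6)/(2·14) ≡ 23/28. 28⁻¹ ≡ 10 (mod 31), so λ ≡ 23·10 ≡ 13.
  x = λ² - 4 - 4 = 169 - 8 ≡ 6; y = λ·(4 - 6) - 14 ≡ 22. → (6, 22)
3P: (6, 22) + (4, 14). λ = (14 - 22)/(4 - 6) ≡ 23/29 mod 31. 29⁻¹ ≡ 15 (mod 31), so λ ≡ 4.
  x = λ² - 6 - 4 = 16 - 10 ≡ 6; y = λ·(6 - 6) - 22 ≡ 9. → (6, 9)
4P: (6, 9) + (4, 14). λ = (14 - 9)/(4 - 6) ≡ 5/29 mod 31. 29⁻¹ ≡ 15 (mod 31) since 29·15 = 435 ≡ 1, so λ ≡ 13.
  x = λ² - 6 - 4 = 169 - 10 ≡ 4; y = λ·(6 - 4) - 9 ≡ 17. → (4, 17)
5P: (4, 17) + (4, 14): same x and y₁ ≡ -y₂, so the sum is ∞.
5P = ∞, so the order is 5.

5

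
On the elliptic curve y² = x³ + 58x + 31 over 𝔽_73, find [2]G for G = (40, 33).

tangent at (40, 33): λ = (3·40² + 58)/(2·33) ≡ 40/66. 66⁻¹ ≡ 52 (mod 73), so λ ≡ 40·52 ≡ 36.
  x = λ² - 40 - 40 = 1296 - 80 ≡ 48; y = λ·(40 - 48) - 33 ≡ 44. → (48, 44)

(48, 44)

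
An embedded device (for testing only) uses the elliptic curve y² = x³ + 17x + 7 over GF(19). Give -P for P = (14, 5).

(14, 14)

-(14, 5) = (14, -5 mod 19) = (14, 14).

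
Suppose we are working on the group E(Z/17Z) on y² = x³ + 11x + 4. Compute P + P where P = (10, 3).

(1, 13)

tangent at (10, 3): λ = (3·10² + 11)/(2·3) ≡ 5/6. 6⁻¹ ≡ 3 (mod 17) since 6·3 = 18 ≡ 1, so λ ≡ 5·3 ≡ 15.
  x = λ² - 10 - 10 = 225 - 20 ≡ 1; y = λ·(10 - 1) - 3 ≡ 13. → (1, 13)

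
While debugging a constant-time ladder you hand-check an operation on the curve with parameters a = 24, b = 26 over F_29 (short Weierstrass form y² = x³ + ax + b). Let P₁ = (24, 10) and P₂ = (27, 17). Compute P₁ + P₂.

(24, 10) + (27, 17). λ = (17 - 10)/(27 - 24) ≡ 7/3 mod 29. 3⁻¹ ≡ 10 (mod 29), so λ ≡ 12.
  x = λ² - 24 - 27 = 144 - 51 ≡ 6; y = λ·(24 - 6) - 10 ≡ 3. → (6, 3)

(6, 3)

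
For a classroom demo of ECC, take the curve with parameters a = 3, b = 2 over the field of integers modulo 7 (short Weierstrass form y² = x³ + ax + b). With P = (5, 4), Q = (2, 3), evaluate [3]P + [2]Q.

(4, 6)

First 3P:
Repeated addition: build up to 3P.
2P: tangent at (5, 4): λ = (3·5² + 3)/(2·4) ≡ 1/1. 1⁻¹ ≡ 1 (mod 7), so λ ≡ 1·1 ≡ 1.
  x = λ² - 5 - 5 = 1 - 10 ≡ 5; y = λ·(5 - 5) - 4 ≡ 3. → (5, 3)
3P: (5, 3) + (5, 4): same x and y₁ ≡ -y₂, so the sum is O.
3P = O.
Next 2Q:
Repeated addition: build up to 2Q.
2Q: tangent at (2, 3): λ = (3·2² + 3)/(2·3) ≡ 1/6. 6⁻¹ ≡ 6 (mod 7) since 6·6 = 36 ≡ 1, so λ ≡ 1·6 ≡ 6.
  x = λ² - 2 - 2 = 36 - 4 ≡ 4; y = λ·(2 - 4) - 3 ≡ 6. → (4, 6)
2Q = (4, 6).
Finally 3P + 2Q:
O + (4, 6) = (4, 6) (identity).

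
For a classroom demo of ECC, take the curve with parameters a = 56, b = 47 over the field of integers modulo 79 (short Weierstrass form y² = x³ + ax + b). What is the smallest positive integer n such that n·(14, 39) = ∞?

2P: tangent at (14, 39): λ = (3·14² + 56)/(2·39) ≡ 12/78. 78⁻¹ ≡ 78 (mod 79), so λ ≡ 12·78 ≡ 67.
  x = λ² - 14 - 14 = 4489 - 28 ≡ 37; y = λ·(14 - 37) - 39 ≡ 0. → (37, 0)
3P: (37, 0) + (14, 39). λ = (39 - 0)/(14 - 37) ≡ 39/56 mod 79. 56⁻¹ ≡ 24 (mod 79), so λ ≡ 67.
  x = λ² - 37 - 14 = 4489 - 51 ≡ 14; y = λ·(37 - 14) - 0 ≡ 40. → (14, 40)
4P: (14, 40) + (14, 39): same x and y₁ ≡ -y₂, so the sum is ∞.
4P = ∞, so the order is 4.

4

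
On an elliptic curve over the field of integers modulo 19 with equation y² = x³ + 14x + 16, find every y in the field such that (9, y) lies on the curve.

4, 15

x³ + 14x + 16 = 871 ≡ 16 (mod 19).
Square roots of 16 mod 19: 4 and 15 (since 4² = 16 ≡ 16).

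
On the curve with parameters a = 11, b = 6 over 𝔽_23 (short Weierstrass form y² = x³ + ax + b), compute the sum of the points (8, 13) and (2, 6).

(8, 13) + (2, 6). λ = (6 - 13)/(2 - 8) ≡ 16/17 mod 23. 17⁻¹ ≡ 19 (mod 23) since 17·19 = 323 ≡ 1, so λ ≡ 5.
  x = λ² - 8 - 2 = 25 - 10 ≡ 15; y = λ·(8 - 15) - 13 ≡ 21. → (15, 21)

(15, 21)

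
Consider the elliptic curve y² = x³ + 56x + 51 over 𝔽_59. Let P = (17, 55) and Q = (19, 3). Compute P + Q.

(50, 36)

(17, 55) + (19, 3). λ = (3 - 55)/(19 - 17) ≡ 7/2 mod 59. 2⁻¹ ≡ 30 (mod 59), so λ ≡ 33.
  x = λ² - 17 - 19 = 1089 - 36 ≡ 50; y = λ·(17 - 50) - 55 ≡ 36. → (50, 36)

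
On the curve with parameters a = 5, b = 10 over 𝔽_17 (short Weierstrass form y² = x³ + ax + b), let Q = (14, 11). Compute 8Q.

(11, 11)

Double-and-add on 8 = (1000)₂. Start with Q = (14, 11) for the leading 1-bit.
double: tangent at (14, 11): λ = (3·14² + 5)/(2·11) ≡ 15/5. 5⁻¹ ≡ 7 (mod 17), so λ ≡ 15·7 ≡ 3.
  x = λ² - 14 - 14 = 9 - 28 ≡ 15; y = λ·(14 - 15) - 11 ≡ 3. → (15, 3)
double: tangent at (15, 3): λ = (3·15² + 5)/(2·3) ≡ 0/6. 6⁻¹ ≡ 3 (mod 17), so λ ≡ 0·3 ≡ 0.
  x = λ² - 15 - 15 = 0 - 30 ≡ 4; y = λ·(15 - 4) - 3 ≡ 14. → (4, 14)
double: tangent at (4, 14): λ = (3·4² + 5)/(2·14) ≡ 2/11. 11⁻¹ ≡ 14 (mod 17) since 11·14 = 154 ≡ 1, so λ ≡ 2·14 ≡ 11.
  x = λ² - 4 - 4 = 121 - 8 ≡ 11; y = λ·(4 - 11) - 14 ≡ 11. → (11, 11)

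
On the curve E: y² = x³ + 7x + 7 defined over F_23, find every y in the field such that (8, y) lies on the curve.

0

x³ + 7x + 7 = 575 ≡ 0 (mod 23).
Only y = 0 satisfies y² ≡ 0.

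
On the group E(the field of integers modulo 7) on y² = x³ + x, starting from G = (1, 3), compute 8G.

Double-and-add on 8 = (1000)₂. Start with G = (1, 3) for the leading 1-bit.
double: tangent at (1, 3): λ = (3·1² + 1)/(2·3) ≡ 4/6. 6⁻¹ ≡ 6 (mod 7), so λ ≡ 4·6 ≡ 3.
  x = λ² - 1 - 1 = 9 - 2 ≡ 0; y = λ·(1 - 0) - 3 ≡ 0. → (0, 0)
double: (0, 0) + (0, 0): same x and y₁ ≡ -y₂, so the sum is the point at infinity.
double: the point at infinity + the point at infinity = the point at infinity (identity).

O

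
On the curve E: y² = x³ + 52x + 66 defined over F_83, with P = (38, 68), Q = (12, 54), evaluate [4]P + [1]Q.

First 4P:
Double-and-add on 4 = (100)₂. Start with P = (38, 68) for the leading 1-bit.
double: tangent at (38, 68): λ = (3·38² + 52)/(2·68) ≡ 68/53. 53⁻¹ ≡ 47 (mod 83), so λ ≡ 68·47 ≡ 42.
  x = λ² - 38 - 38 = 1764 - 76 ≡ 28; y = λ·(38 - 28) - 68 ≡ 20. → (28, 20)
double: tangent at (28, 20): λ = (3·28² + 52)/(2·20) ≡ 80/40. 40⁻¹ ≡ 27 (mod 83) since 40·27 = 1080 ≡ 1, so λ ≡ 80·27 ≡ 2.
  x = λ² - 28 - 28 = 4 - 56 ≡ 31; y = λ·(28 - 31) - 20 ≡ 57. → (31, 57)
4P = (31, 57).
Finally 4P + Q:
(31, 57) + (12, 54). λ = (54 - 57)/(12 - 31) ≡ 80/64 mod 83. 64⁻¹ ≡ 48 (mod 83), so λ ≡ 22.
  x = λ² - 31 - 12 = 484 - 43 ≡ 26; y = λ·(31 - 26) - 57 ≡ 53. → (26, 53)

(26, 53)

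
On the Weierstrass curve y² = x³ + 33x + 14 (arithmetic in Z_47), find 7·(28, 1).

(13, 14)

Write G = (28, 1).
Double-and-add on 7 = (111)₂. Start with G = (28, 1) for the leading 1-bit.
double: tangent at (28, 1): λ = (3·28² + 33)/(2·1) ≡ 35/2. 2⁻¹ ≡ 24 (mod 47) since 2·24 = 48 ≡ 1, so λ ≡ 35·24 ≡ 41.
  x = λ² - 28 - 28 = 1681 - 56 ≡ 27; y = λ·(28 - 27) - 1 ≡ 40. → (27, 40)
add G: (27, 40) + (28, 1). λ = (1 - 40)/(28 - 27) ≡ 8/1 mod 47. 1⁻¹ ≡ 1 (mod 47) since 1·1 = 1 ≡ 1, so λ ≡ 8.
  x = λ² - 27 - 28 = 64 - 55 ≡ 9; y = λ·(27 - 9) - 40 ≡ 10. → (9, 10)
double: tangent at (9, 10): λ = (3·9² + 33)/(2·10) ≡ 41/20. 20⁻¹ ≡ 40 (mod 47), so λ ≡ 41·40 ≡ 42.
  x = λ² - 9 - 9 = 1764 - 18 ≡ 7; y = λ·(9 - 7) - 10 ≡ 27. → (7, 27)
add G: (7, 27) + (28, 1). λ = (1 - 27)/(28 - 7) ≡ 21/21 mod 47. 21⁻¹ ≡ 9 (mod 47), so λ ≡ 1.
  x = λ² - 7 - 28 = 1 - 35 ≡ 13; y = λ·(7 - 13) - 27 ≡ 14. → (13, 14)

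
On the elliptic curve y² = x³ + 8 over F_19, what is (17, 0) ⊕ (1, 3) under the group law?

(2, 15)

(17, 0) + (1, 3). λ = (3 - 0)/(1 - 17) ≡ 3/3 mod 19. 3⁻¹ ≡ 13 (mod 19), so λ ≡ 1.
  x = λ² - 17 - 1 = 1 - 18 ≡ 2; y = λ·(17 - 2) - 0 ≡ 15. → (2, 15)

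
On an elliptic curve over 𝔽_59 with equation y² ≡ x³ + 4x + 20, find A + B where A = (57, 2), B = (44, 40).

(57, 2) + (44, 40). λ = (40 - 2)/(44 - 57) ≡ 38/46 mod 59. 46⁻¹ ≡ 9 (mod 59) since 46·9 = 414 ≡ 1, so λ ≡ 47.
  x = λ² - 57 - 44 = 2209 - 101 ≡ 43; y = λ·(57 - 43) - 2 ≡ 7. → (43, 7)

(43, 7)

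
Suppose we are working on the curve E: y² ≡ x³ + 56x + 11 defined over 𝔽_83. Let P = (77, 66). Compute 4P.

Double-and-add on 4 = (100)₂. Start with P = (77, 66) for the leading 1-bit.
double: tangent at (77, 66): λ = (3·77² + 56)/(2·66) ≡ 81/49. 49⁻¹ ≡ 61 (mod 83), so λ ≡ 81·61 ≡ 44.
  x = λ² - 77 - 77 = 1936 - 154 ≡ 39; y = λ·(77 - 39) - 66 ≡ 29. → (39, 29)
double: tangent at (39, 29): λ = (3·39² + 56)/(2·29) ≡ 54/58. 58⁻¹ ≡ 73 (mod 83), so λ ≡ 54·73 ≡ 41.
  x = λ² - 39 - 39 = 1681 - 78 ≡ 26; y = λ·(39 - 26) - 29 ≡ 6. → (26, 6)

(26, 6)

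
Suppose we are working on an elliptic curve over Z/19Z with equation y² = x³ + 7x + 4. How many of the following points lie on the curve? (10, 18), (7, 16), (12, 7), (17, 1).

(10, 18): 18² ≡ 1, rhs ≡ 10 → off.
(7, 16): 16² ≡ 9, rhs ≡ 16 → off.
(12, 7): 7² ≡ 11, rhs ≡ 11 → on.
(17, 1): 1² ≡ 1, rhs ≡ 1 → on.

2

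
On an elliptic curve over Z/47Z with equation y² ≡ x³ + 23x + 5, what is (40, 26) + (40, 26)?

tangent at (40, 26): λ = (3·40² + 23)/(2·26) ≡ 29/5. 5⁻¹ ≡ 19 (mod 47), so λ ≡ 29·19 ≡ 34.
  x = λ² - 40 - 40 = 1156 - 80 ≡ 42; y = λ·(40 - 42) - 26 ≡ 0. → (42, 0)

(42, 0)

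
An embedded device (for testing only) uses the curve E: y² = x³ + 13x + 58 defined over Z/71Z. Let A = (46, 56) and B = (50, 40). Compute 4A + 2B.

First 4A:
Repeated addition: build up to 4A.
2A: tangent at (46, 56): λ = (3·46² + 13)/(2·56) ≡ 42/41. 41⁻¹ ≡ 26 (mod 71), so λ ≡ 42·26 ≡ 27.
  x = λ² - 46 - 46 = 729 - 92 ≡ 69; y = λ·(46 - 69) - 56 ≡ 33. → (69, 33)
3A: (69, 33) + (46, 56). λ = (56 - 33)/(46 - 69) ≡ 23/48 mod 71. 48⁻¹ ≡ 37 (mod 71) since 48·37 = 1776 ≡ 1, so λ ≡ 70.
  x = λ² - 69 - 46 = 4900 - 115 ≡ 28; y = λ·(69 - 28) - 33 ≡ 68. → (28, 68)
4A: (28, 68) + (46, 56). λ = (56 - 68)/(46 - 28) ≡ 59/18 mod 71. 18⁻¹ ≡ 4 (mod 71), so λ ≡ 23.
  x = λ² - 28 - 46 = 529 - 74 ≡ 29; y = λ·(28 - 29) - 68 ≡ 51. → (29, 51)
4A = (29, 51).
Next 2B:
Repeated addition: build up to 2B.
2B: tangent at (50, 40): λ = (3·50² + 13)/(2·40) ≡ 58/9. 9⁻¹ ≡ 8 (mod 71), so λ ≡ 58·8 ≡ 38.
  x = λ² - 50 - 50 = 1444 - 100 ≡ 66; y = λ·(50 - 66) - 40 ≡ 62. → (66, 62)
2B = (66, 62).
Finally 4A + 2B:
(29, 51) + (66, 62). λ = (62 - 51)/(66 - 29) ≡ 11/37 mod 71. 37⁻¹ ≡ 48 (mod 71) since 37·48 = 1776 ≡ 1, so λ ≡ 31.
  x = λ² - 29 - 66 = 961 - 95 ≡ 14; y = λ·(29 - 14) - 51 ≡ 59. → (14, 59)

(14, 59)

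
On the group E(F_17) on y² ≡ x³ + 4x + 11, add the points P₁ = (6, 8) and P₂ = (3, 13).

(6, 8) + (3, 13). λ = (13 - 8)/(3 - 6) ≡ 5/14 mod 17. 14⁻¹ ≡ 11 (mod 17), so λ ≡ 4.
  x = λ² - 6 - 3 = 16 - 9 ≡ 7; y = λ·(6 - 7) - 8 ≡ 5. → (7, 5)

(7, 5)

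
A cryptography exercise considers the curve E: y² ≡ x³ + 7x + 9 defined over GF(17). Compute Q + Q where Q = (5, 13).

tangent at (5, 13): λ = (3·5² + 7)/(2·13) ≡ 14/9. 9⁻¹ ≡ 2 (mod 17) since 9·2 = 18 ≡ 1, so λ ≡ 14·2 ≡ 11.
  x = λ² - 5 - 5 = 121 - 10 ≡ 9; y = λ·(5 - 9) - 13 ≡ 11. → (9, 11)

(9, 11)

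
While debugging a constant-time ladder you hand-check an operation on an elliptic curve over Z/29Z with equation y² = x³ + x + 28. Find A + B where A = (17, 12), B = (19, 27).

(13, 18)

(17, 12) + (19, 27). λ = (27 - 12)/(19 - 17) ≡ 15/2 mod 29. 2⁻¹ ≡ 15 (mod 29) since 2·15 = 30 ≡ 1, so λ ≡ 22.
  x = λ² - 17 - 19 = 484 - 36 ≡ 13; y = λ·(17 - 13) - 12 ≡ 18. → (13, 18)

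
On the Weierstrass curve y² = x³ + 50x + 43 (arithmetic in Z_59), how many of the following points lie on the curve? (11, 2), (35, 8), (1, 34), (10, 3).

3

(11, 2): 2² ≡ 4, rhs ≡ 36 → off.
(35, 8): 8² ≡ 5, rhs ≡ 5 → on.
(1, 34): 34² ≡ 35, rhs ≡ 35 → on.
(10, 3): 3² ≡ 9, rhs ≡ 9 → on.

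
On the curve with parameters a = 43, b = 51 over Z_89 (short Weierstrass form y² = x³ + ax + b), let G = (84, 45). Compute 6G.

(20, 10)

Repeated addition: build up to 6G.
2G: tangent at (84, 45): λ = (3·84² + 43)/(2·45) ≡ 29/1. 1⁻¹ ≡ 1 (mod 89), so λ ≡ 29·1 ≡ 29.
  x = λ² - 84 - 84 = 841 - 168 ≡ 50; y = λ·(84 - 50) - 45 ≡ 51. → (50, 51)
3G: (50, 51) + (84, 45). λ = (45 - 51)/(84 - 50) ≡ 83/34 mod 89. 34⁻¹ ≡ 55 (mod 89), so λ ≡ 26.
  x = λ² - 50 - 84 = 676 - 134 ≡ 8; y = λ·(50 - 8) - 51 ≡ 62. → (8, 62)
4G: (8, 62) + (84, 45). λ = (45 - 62)/(84 - 8) ≡ 72/76 mod 89. 76⁻¹ ≡ 41 (mod 89), so λ ≡ 15.
  x = λ² - 8 - 84 = 225 - 92 ≡ 44; y = λ·(8 - 44) - 62 ≡ 21. → (44, 21)
5G: (44, 21) + (84, 45). λ = (45 - 21)/(84 - 44) ≡ 24/40 mod 89. 40⁻¹ ≡ 69 (mod 89) since 40·69 = 2760 ≡ 1, so λ ≡ 54.
  x = λ² - 44 - 84 = 2916 - 128 ≡ 29; y = λ·(44 - 29) - 21 ≡ 77. → (29, 77)
6G: (29, 77) + (84, 45). λ = (45 - 77)/(84 - 29) ≡ 57/55 mod 89. 55⁻¹ ≡ 34 (mod 89) since 55·34 = 1870 ≡ 1, so λ ≡ 69.
  x = λ² - 29 - 84 = 4761 - 113 ≡ 20; y = λ·(29 - 20) - 77 ≡ 10. → (20, 10)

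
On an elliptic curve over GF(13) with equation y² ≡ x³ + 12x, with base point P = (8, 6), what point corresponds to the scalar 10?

Double-and-add on 10 = (1010)₂. Start with P = (8, 6) for the leading 1-bit.
double: tangent at (8, 6): λ = (3·8² + 12)/(2·6) ≡ 9/12. 12⁻¹ ≡ 12 (mod 13), so λ ≡ 9·12 ≡ 4.
  x = λ² - 8 - 8 = 16 - 16 ≡ 0; y = λ·(8 - 0) - 6 ≡ 0. → (0, 0)
double: (0, 0) + (0, 0): same x and y₁ ≡ -y₂, so the sum is 𝒪.
add P: 𝒪 + (8, 6) = (8, 6) (identity).
double: tangent at (8, 6): λ = (3·8² + 12)/(2·6) ≡ 9/12. 12⁻¹ ≡ 12 (mod 13) since 12·12 = 144 ≡ 1, so λ ≡ 9·12 ≡ 4.
  x = λ² - 8 - 8 = 16 - 16 ≡ 0; y = λ·(8 - 0) - 6 ≡ 0. → (0, 0)

(0, 0)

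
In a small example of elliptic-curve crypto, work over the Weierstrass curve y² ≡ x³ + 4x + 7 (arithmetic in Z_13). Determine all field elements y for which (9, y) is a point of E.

x³ + 4x + 7 = 772 ≡ 5 (mod 13).
5 is a non-residue mod 13; no y exists.

none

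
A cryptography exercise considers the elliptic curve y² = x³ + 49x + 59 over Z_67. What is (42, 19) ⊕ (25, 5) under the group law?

(42, 19) + (25, 5). λ = (5 - 19)/(25 - 42) ≡ 53/50 mod 67. 50⁻¹ ≡ 63 (mod 67) since 50·63 = 3150 ≡ 1, so λ ≡ 56.
  x = λ² - 42 - 25 = 3136 - 67 ≡ 54; y = λ·(42 - 54) - 19 ≡ 46. → (54, 46)

(54, 46)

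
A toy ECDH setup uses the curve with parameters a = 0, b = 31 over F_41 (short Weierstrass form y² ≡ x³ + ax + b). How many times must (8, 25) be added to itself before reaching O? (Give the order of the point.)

7

2P: tangent at (8, 25): λ = (3·8² + 0)/(2·25) ≡ 28/9. 9⁻¹ ≡ 32 (mod 41), so λ ≡ 28·32 ≡ 35.
  x = λ² - 8 - 8 = 1225 - 16 ≡ 20; y = λ·(8 - 20) - 25 ≡ 6. → (20, 6)
3P: (20, 6) + (8, 25). λ = (25 - 6)/(8 - 20) ≡ 19/29 mod 41. 29⁻¹ ≡ 17 (mod 41) since 29·17 = 493 ≡ 1, so λ ≡ 36.
  x = λ² - 20 - 8 = 1296 - 28 ≡ 38; y = λ·(20 - 38) - 6 ≡ 2. → (38, 2)
4P: (38, 2) + (8, 25). λ = (25 - 2)/(8 - 38) ≡ 23/11 mod 41. 11⁻¹ ≡ 15 (mod 41), so λ ≡ 17.
  x = λ² - 38 - 8 = 289 - 46 ≡ 38; y = λ·(38 - 38) - 2 ≡ 39. → (38, 39)
5P: (38, 39) + (8, 25). λ = (25 - 39)/(8 - 38) ≡ 27/11 mod 41. 11⁻¹ ≡ 15 (mod 41), so λ ≡ 36.
  x = λ² - 38 - 8 = 1296 - 46 ≡ 20; y = λ·(38 - 20) - 39 ≡ 35. → (20, 35)
6P: (20, 35) + (8, 25). λ = (25 - 35)/(8 - 20) ≡ 31/29 mod 41. 29⁻¹ ≡ 17 (mod 41), so λ ≡ 35.
  x = λ² - 20 - 8 = 1225 - 28 ≡ 8; y = λ·(20 - 8) - 35 ≡ 16. → (8, 16)
7P: (8, 16) + (8, 25): same x and y₁ ≡ -y₂, so the sum is O.
7P = O, so the order is 7.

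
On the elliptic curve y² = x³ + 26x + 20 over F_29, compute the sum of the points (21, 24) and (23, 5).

(10, 2)

(21, 24) + (23, 5). λ = (5 - 24)/(23 - 21) ≡ 10/2 mod 29. 2⁻¹ ≡ 15 (mod 29), so λ ≡ 5.
  x = λ² - 21 - 23 = 25 - 44 ≡ 10; y = λ·(21 - 10) - 24 ≡ 2. → (10, 2)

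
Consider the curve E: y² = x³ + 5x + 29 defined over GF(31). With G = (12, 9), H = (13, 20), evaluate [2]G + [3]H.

First 2G:
Repeated addition: build up to 2G.
2G: tangent at (12, 9): λ = (3·12² + 5)/(2·9) ≡ 3/18. 18⁻¹ ≡ 19 (mod 31), so λ ≡ 3·19 ≡ 26.
  x = λ² - 12 - 12 = 676 - 24 ≡ 1; y = λ·(12 - 1) - 9 ≡ 29. → (1, 29)
2G = (1, 29).
Next 3H:
Repeated addition: build up to 3H.
2H: tangent at (13, 20): λ = (3·13² + 5)/(2·20) ≡ 16/9. 9⁻¹ ≡ 7 (mod 31), so λ ≡ 16·7 ≡ 19.
  x = λ² - 13 - 13 = 361 - 26 ≡ 25; y = λ·(13 - 25) - 20 ≡ 0. → (25, 0)
3H: (25, 0) + (13, 20). λ = (20 - 0)/(13 - 25) ≡ 20/19 mod 31. 19⁻¹ ≡ 18 (mod 31), so λ ≡ 19.
  x = λ² - 25 - 13 = 361 - 38 ≡ 13; y = λ·(25 - 13) - 0 ≡ 11. → (13, 11)
3H = (13, 11).
Finally 2G + 3H:
(1, 29) + (13, 11). λ = (11 - 29)/(13 - 1) ≡ 13/12 mod 31. 12⁻¹ ≡ 13 (mod 31), so λ ≡ 14.
  x = λ² - 1 - 13 = 196 - 14 ≡ 27; y = λ·(1 - 27) - 29 ≡ 10. → (27, 10)

(27, 10)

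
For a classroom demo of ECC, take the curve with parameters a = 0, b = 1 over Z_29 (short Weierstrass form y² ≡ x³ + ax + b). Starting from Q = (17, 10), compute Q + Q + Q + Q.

Double-and-add on 4 = (100)₂. Start with Q = (17, 10) for the leading 1-bit.
double: tangent at (17, 10): λ = (3·17² + 0)/(2·10) ≡ 26/20. 20⁻¹ ≡ 16 (mod 29) since 20·16 = 320 ≡ 1, so λ ≡ 26·16 ≡ 10.
  x = λ² - 17 - 17 = 100 - 34 ≡ 8; y = λ·(17 - 8) - 10 ≡ 22. → (8, 22)
double: tangent at (8, 22): λ = (3·8² + 0)/(2·22) ≡ 18/15. 15⁻¹ ≡ 2 (mod 29), so λ ≡ 18·2 ≡ 7.
  x = λ² - 8 - 8 = 49 - 16 ≡ 4; y = λ·(8 - 4) - 22 ≡ 6. → (4, 6)

(4, 6)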